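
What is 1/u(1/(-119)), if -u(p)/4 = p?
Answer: 119/4 ≈ 29.750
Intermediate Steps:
u(p) = -4*p
1/u(1/(-119)) = 1/(-4/(-119)) = 1/(-4*(-1/119)) = 1/(4/119) = 119/4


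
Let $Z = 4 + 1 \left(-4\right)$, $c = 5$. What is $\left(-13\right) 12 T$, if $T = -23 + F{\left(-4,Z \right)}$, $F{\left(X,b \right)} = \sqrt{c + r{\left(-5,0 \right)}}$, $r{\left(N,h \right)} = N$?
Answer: $3588$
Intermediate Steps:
$Z = 0$ ($Z = 4 - 4 = 0$)
$F{\left(X,b \right)} = 0$ ($F{\left(X,b \right)} = \sqrt{5 - 5} = \sqrt{0} = 0$)
$T = -23$ ($T = -23 + 0 = -23$)
$\left(-13\right) 12 T = \left(-13\right) 12 \left(-23\right) = \left(-156\right) \left(-23\right) = 3588$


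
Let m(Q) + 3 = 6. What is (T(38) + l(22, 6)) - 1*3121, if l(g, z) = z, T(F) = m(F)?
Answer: -3112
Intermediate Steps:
m(Q) = 3 (m(Q) = -3 + 6 = 3)
T(F) = 3
(T(38) + l(22, 6)) - 1*3121 = (3 + 6) - 1*3121 = 9 - 3121 = -3112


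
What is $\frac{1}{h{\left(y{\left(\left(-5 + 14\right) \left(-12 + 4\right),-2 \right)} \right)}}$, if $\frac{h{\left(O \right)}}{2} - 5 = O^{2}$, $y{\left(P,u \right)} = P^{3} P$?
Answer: $\frac{1}{1444408272617482} \approx 6.9232 \cdot 10^{-16}$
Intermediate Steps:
$y{\left(P,u \right)} = P^{4}$
$h{\left(O \right)} = 10 + 2 O^{2}$
$\frac{1}{h{\left(y{\left(\left(-5 + 14\right) \left(-12 + 4\right),-2 \right)} \right)}} = \frac{1}{10 + 2 \left(\left(\left(-5 + 14\right) \left(-12 + 4\right)\right)^{4}\right)^{2}} = \frac{1}{10 + 2 \left(\left(9 \left(-8\right)\right)^{4}\right)^{2}} = \frac{1}{10 + 2 \left(\left(-72\right)^{4}\right)^{2}} = \frac{1}{10 + 2 \cdot 26873856^{2}} = \frac{1}{10 + 2 \cdot 722204136308736} = \frac{1}{10 + 1444408272617472} = \frac{1}{1444408272617482}$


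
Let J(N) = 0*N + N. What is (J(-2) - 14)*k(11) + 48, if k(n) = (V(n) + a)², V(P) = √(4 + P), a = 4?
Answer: -448 - 128*√15 ≈ -943.74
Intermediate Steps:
J(N) = N (J(N) = 0 + N = N)
k(n) = (4 + √(4 + n))² (k(n) = (√(4 + n) + 4)² = (4 + √(4 + n))²)
(J(-2) - 14)*k(11) + 48 = (-2 - 14)*(4 + √(4 + 11))² + 48 = -16*(4 + √15)² + 48 = 48 - 16*(4 + √15)²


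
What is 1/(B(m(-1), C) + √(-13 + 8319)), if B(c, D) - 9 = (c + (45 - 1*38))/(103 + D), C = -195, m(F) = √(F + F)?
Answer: 92/(821 + 92*√8306 - I*√2) ≈ 0.0099939 + 1.5353e-6*I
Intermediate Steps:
m(F) = √2*√F (m(F) = √(2*F) = √2*√F)
B(c, D) = 9 + (7 + c)/(103 + D) (B(c, D) = 9 + (c + (45 - 1*38))/(103 + D) = 9 + (c + (45 - 38))/(103 + D) = 9 + (c + 7)/(103 + D) = 9 + (7 + c)/(103 + D))
1/(B(m(-1), C) + √(-13 + 8319)) = 1/((934 + √2*√(-1) + 9*(-195))/(103 - 195) + √(-13 + 8319)) = 1/((934 + √2*I - 1755)/(-92) + √8306) = 1/(-(934 + I*√2 - 1755)/92 + √8306) = 1/(-(-821 + I*√2)/92 + √8306) = 1/((821/92 - I*√2/92) + √8306) = 1/(821/92 + √8306 - I*√2/92)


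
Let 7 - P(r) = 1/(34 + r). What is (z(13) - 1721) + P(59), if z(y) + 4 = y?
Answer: -158566/93 ≈ -1705.0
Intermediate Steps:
z(y) = -4 + y
P(r) = 7 - 1/(34 + r)
(z(13) - 1721) + P(59) = ((-4 + 13) - 1721) + (237 + 7*59)/(34 + 59) = (9 - 1721) + (237 + 413)/93 = -1712 + (1/93)*650 = -1712 + 650/93 = -158566/93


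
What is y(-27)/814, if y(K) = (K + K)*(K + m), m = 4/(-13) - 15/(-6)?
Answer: 17415/10582 ≈ 1.6457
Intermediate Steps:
m = 57/26 (m = 4*(-1/13) - 15*(-⅙) = -4/13 + 5/2 = 57/26 ≈ 2.1923)
y(K) = 2*K*(57/26 + K) (y(K) = (K + K)*(K + 57/26) = (2*K)*(57/26 + K) = 2*K*(57/26 + K))
y(-27)/814 = ((1/13)*(-27)*(57 + 26*(-27)))/814 = ((1/13)*(-27)*(57 - 702))*(1/814) = ((1/13)*(-27)*(-645))*(1/814) = (17415/13)*(1/814) = 17415/10582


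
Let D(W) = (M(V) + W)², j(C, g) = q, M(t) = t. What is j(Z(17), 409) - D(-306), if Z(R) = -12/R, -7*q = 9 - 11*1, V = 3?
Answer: -642661/7 ≈ -91809.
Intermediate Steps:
q = 2/7 (q = -(9 - 11*1)/7 = -(9 - 11)/7 = -⅐*(-2) = 2/7 ≈ 0.28571)
j(C, g) = 2/7
D(W) = (3 + W)²
j(Z(17), 409) - D(-306) = 2/7 - (3 - 306)² = 2/7 - 1*(-303)² = 2/7 - 1*91809 = 2/7 - 91809 = -642661/7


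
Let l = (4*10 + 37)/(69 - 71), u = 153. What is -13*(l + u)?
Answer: -2977/2 ≈ -1488.5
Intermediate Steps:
l = -77/2 (l = (40 + 37)/(-2) = 77*(-1/2) = -77/2 ≈ -38.500)
-13*(l + u) = -13*(-77/2 + 153) = -13*229/2 = -2977/2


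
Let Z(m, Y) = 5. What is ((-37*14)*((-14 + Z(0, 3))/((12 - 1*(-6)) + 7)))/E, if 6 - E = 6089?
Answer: -666/21725 ≈ -0.030656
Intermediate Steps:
E = -6083 (E = 6 - 1*6089 = 6 - 6089 = -6083)
((-37*14)*((-14 + Z(0, 3))/((12 - 1*(-6)) + 7)))/E = ((-37*14)*((-14 + 5)/((12 - 1*(-6)) + 7)))/(-6083) = -(-4662)/((12 + 6) + 7)*(-1/6083) = -(-4662)/(18 + 7)*(-1/6083) = -(-4662)/25*(-1/6083) = -518*(-9/25)*(-1/6083) = (4662/25)*(-1/6083) = -666/21725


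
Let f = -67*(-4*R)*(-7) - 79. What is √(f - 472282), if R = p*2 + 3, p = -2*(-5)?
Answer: I*√515509 ≈ 717.99*I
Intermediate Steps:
p = 10
R = 23 (R = 10*2 + 3 = 20 + 3 = 23)
f = -43227 (f = -67*(-4*23)*(-7) - 79 = -(-6164)*(-7) - 79 = -67*644 - 79 = -43148 - 79 = -43227)
√(f - 472282) = √(-43227 - 472282) = √(-515509) = I*√515509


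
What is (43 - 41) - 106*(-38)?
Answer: 4030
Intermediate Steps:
(43 - 41) - 106*(-38) = 2 + 4028 = 4030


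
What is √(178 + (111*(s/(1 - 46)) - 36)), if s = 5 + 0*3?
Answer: √1167/3 ≈ 11.387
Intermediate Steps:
s = 5 (s = 5 + 0 = 5)
√(178 + (111*(s/(1 - 46)) - 36)) = √(178 + (111*(5/(1 - 46)) - 36)) = √(178 + (111*(5/(-45)) - 36)) = √(178 + (111*(5*(-1/45)) - 36)) = √(178 + (111*(-⅑) - 36)) = √(178 + (-37/3 - 36)) = √(178 - 145/3) = √(389/3) = √1167/3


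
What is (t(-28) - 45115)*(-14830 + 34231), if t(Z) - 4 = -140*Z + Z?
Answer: -799689819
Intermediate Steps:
t(Z) = 4 - 139*Z (t(Z) = 4 + (-140*Z + Z) = 4 - 139*Z)
(t(-28) - 45115)*(-14830 + 34231) = ((4 - 139*(-28)) - 45115)*(-14830 + 34231) = ((4 + 3892) - 45115)*19401 = (3896 - 45115)*19401 = -41219*19401 = -799689819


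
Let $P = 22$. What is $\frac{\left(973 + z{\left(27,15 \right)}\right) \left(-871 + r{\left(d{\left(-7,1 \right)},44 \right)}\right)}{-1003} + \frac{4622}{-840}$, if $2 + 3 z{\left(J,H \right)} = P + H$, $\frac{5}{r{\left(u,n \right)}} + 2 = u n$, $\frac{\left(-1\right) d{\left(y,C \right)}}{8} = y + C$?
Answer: $\frac{357891847}{421260} \approx 849.57$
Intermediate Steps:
$d{\left(y,C \right)} = - 8 C - 8 y$ ($d{\left(y,C \right)} = - 8 \left(y + C\right) = - 8 \left(C + y\right) = - 8 C - 8 y$)
$r{\left(u,n \right)} = \frac{5}{-2 + n u}$ ($r{\left(u,n \right)} = \frac{5}{-2 + u n} = \frac{5}{-2 + n u}$)
$z{\left(J,H \right)} = \frac{20}{3} + \frac{H}{3}$ ($z{\left(J,H \right)} = - \frac{2}{3} + \frac{22 + H}{3} = - \frac{2}{3} + \left(\frac{22}{3} + \frac{H}{3}\right) = \frac{20}{3} + \frac{H}{3}$)
$\frac{\left(973 + z{\left(27,15 \right)}\right) \left(-871 + r{\left(d{\left(-7,1 \right)},44 \right)}\right)}{-1003} + \frac{4622}{-840} = \frac{\left(973 + \left(\frac{20}{3} + \frac{1}{3} \cdot 15\right)\right) \left(-871 + \frac{5}{-2 + 44 \left(\left(-8\right) 1 - -56\right)}\right)}{-1003} + \frac{4622}{-840} = \left(973 + \left(\frac{20}{3} + 5\right)\right) \left(-871 + \frac{5}{-2 + 44 \left(-8 + 56\right)}\right) \left(- \frac{1}{1003}\right) + 4622 \left(- \frac{1}{840}\right) = \left(973 + \frac{35}{3}\right) \left(-871 + \frac{5}{-2 + 44 \cdot 48}\right) \left(- \frac{1}{1003}\right) - \frac{2311}{420} = \frac{2954 \left(-871 + \frac{5}{-2 + 2112}\right)}{3} \left(- \frac{1}{1003}\right) - \frac{2311}{420} = \frac{2954 \left(-871 + \frac{5}{2110}\right)}{3} \left(- \frac{1}{1003}\right) - \frac{2311}{420} = \frac{2954 \left(-871 + 5 \cdot \frac{1}{2110}\right)}{3} \left(- \frac{1}{1003}\right) - \frac{2311}{420} = \frac{2954 \left(-871 + \frac{1}{422}\right)}{3} \left(- \frac{1}{1003}\right) - \frac{2311}{420} = \frac{2954}{3} \left(- \frac{367561}{422}\right) \left(- \frac{1}{1003}\right) - \frac{2311}{420} = \left(- \frac{2572927}{3}\right) \left(- \frac{1}{1003}\right) - \frac{2311}{420} = \frac{2572927}{3009} - \frac{2311}{420} = \frac{357891847}{421260}$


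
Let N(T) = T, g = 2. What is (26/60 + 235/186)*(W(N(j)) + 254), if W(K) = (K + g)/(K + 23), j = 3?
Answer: 1738167/4030 ≈ 431.31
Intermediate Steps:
W(K) = (2 + K)/(23 + K) (W(K) = (K + 2)/(K + 23) = (2 + K)/(23 + K))
(26/60 + 235/186)*(W(N(j)) + 254) = (26/60 + 235/186)*((2 + 3)/(23 + 3) + 254) = (26*(1/60) + 235*(1/186))*(5/26 + 254) = (13/30 + 235/186)*((1/26)*5 + 254) = 263*(5/26 + 254)/155 = (263/155)*(6609/26) = 1738167/4030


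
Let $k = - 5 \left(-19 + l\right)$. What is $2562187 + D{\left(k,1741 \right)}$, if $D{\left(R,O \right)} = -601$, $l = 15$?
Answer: $2561586$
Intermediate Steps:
$k = 20$ ($k = - 5 \left(-19 + 15\right) = \left(-5\right) \left(-4\right) = 20$)
$2562187 + D{\left(k,1741 \right)} = 2562187 - 601 = 2561586$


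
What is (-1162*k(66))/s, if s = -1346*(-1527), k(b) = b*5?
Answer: -63910/342557 ≈ -0.18657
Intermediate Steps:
k(b) = 5*b
s = 2055342
(-1162*k(66))/s = -5810*66/2055342 = -1162*330*(1/2055342) = -383460*1/2055342 = -63910/342557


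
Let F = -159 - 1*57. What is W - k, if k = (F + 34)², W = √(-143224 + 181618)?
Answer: -33124 + 9*√474 ≈ -32928.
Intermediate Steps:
F = -216 (F = -159 - 57 = -216)
W = 9*√474 (W = √38394 = 9*√474 ≈ 195.94)
k = 33124 (k = (-216 + 34)² = (-182)² = 33124)
W - k = 9*√474 - 1*33124 = 9*√474 - 33124 = -33124 + 9*√474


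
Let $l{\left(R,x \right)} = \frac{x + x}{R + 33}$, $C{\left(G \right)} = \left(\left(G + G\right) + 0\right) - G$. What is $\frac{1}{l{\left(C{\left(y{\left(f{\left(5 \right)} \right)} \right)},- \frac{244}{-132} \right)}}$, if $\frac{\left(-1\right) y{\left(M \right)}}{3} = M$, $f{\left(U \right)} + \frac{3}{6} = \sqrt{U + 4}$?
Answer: $\frac{1683}{244} \approx 6.8975$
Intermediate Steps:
$f{\left(U \right)} = - \frac{1}{2} + \sqrt{4 + U}$ ($f{\left(U \right)} = - \frac{1}{2} + \sqrt{U + 4} = - \frac{1}{2} + \sqrt{4 + U}$)
$y{\left(M \right)} = - 3 M$
$C{\left(G \right)} = G$ ($C{\left(G \right)} = \left(2 G + 0\right) - G = 2 G - G = G$)
$l{\left(R,x \right)} = \frac{2 x}{33 + R}$
$\frac{1}{l{\left(C{\left(y{\left(f{\left(5 \right)} \right)} \right)},- \frac{244}{-132} \right)}} = \frac{1}{2 \left(- \frac{244}{-132}\right) \frac{1}{33 - 3 \left(- \frac{1}{2} + \sqrt{4 + 5}\right)}} = \frac{1}{2 \left(\left(-244\right) \left(- \frac{1}{132}\right)\right) \frac{1}{33 - 3 \left(- \frac{1}{2} + \sqrt{9}\right)}} = \frac{1}{2 \cdot \frac{61}{33} \frac{1}{33 - 3 \left(- \frac{1}{2} + 3\right)}} = \frac{1}{2 \cdot \frac{61}{33} \frac{1}{33 - \frac{15}{2}}} = \frac{1}{2 \cdot \frac{61}{33} \frac{1}{\frac{51}{2}}} = \frac{1}{2 \cdot \frac{61}{33} \cdot \frac{2}{51}} = \frac{1}{\frac{244}{1683}} = \frac{1683}{244}$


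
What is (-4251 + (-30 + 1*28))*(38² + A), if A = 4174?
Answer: -23893354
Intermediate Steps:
(-4251 + (-30 + 1*28))*(38² + A) = (-4251 + (-30 + 1*28))*(38² + 4174) = (-4251 + (-30 + 28))*(1444 + 4174) = (-4251 - 2)*5618 = -4253*5618 = -23893354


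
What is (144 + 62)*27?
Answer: 5562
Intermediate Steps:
(144 + 62)*27 = 206*27 = 5562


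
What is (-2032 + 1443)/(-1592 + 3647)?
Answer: -589/2055 ≈ -0.28662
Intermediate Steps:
(-2032 + 1443)/(-1592 + 3647) = -589/2055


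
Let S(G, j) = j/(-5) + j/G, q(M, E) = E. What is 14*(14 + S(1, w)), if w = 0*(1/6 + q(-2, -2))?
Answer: 196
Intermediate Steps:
w = 0 (w = 0*(1/6 - 2) = 0*(1*(⅙) - 2) = 0*(⅙ - 2) = 0*(-11/6) = 0)
S(G, j) = -j/5 + j/G (S(G, j) = j*(-⅕) + j/G = -j/5 + j/G)
14*(14 + S(1, w)) = 14*(14 + (-⅕*0 + 0/1)) = 14*(14 + (0 + 0*1)) = 14*(14 + (0 + 0)) = 14*(14 + 0) = 14*14 = 196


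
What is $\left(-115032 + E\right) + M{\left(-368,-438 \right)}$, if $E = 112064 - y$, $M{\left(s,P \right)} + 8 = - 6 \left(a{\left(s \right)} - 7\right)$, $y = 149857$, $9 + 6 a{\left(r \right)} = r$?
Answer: $-152414$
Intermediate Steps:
$a{\left(r \right)} = - \frac{3}{2} + \frac{r}{6}$
$M{\left(s,P \right)} = 43 - s$ ($M{\left(s,P \right)} = -8 - 6 \left(\left(- \frac{3}{2} + \frac{s}{6}\right) - 7\right) = -8 - 6 \left(- \frac{17}{2} + \frac{s}{6}\right) = -8 - \left(-51 + s\right) = 43 - s$)
$E = -37793$ ($E = 112064 - 149857 = -37793$)
$\left(-115032 + E\right) + M{\left(-368,-438 \right)} = \left(-115032 - 37793\right) + \left(43 - -368\right) = -152825 + \left(43 + 368\right) = -152825 + 411 = -152414$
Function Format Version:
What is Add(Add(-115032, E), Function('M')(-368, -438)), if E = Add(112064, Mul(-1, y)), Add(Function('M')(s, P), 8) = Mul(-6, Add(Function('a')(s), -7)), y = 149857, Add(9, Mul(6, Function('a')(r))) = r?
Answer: -152414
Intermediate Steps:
Function('a')(r) = Add(Rational(-3, 2), Mul(Rational(1, 6), r))
Function('M')(s, P) = Add(43, Mul(-1, s)) (Function('M')(s, P) = Add(-8, Mul(-6, Add(Add(Rational(-3, 2), Mul(Rational(1, 6), s)), -7))) = Add(-8, Mul(-6, Add(Rational(-17, 2), Mul(Rational(1, 6), s)))) = Add(-8, Add(51, Mul(-1, s))) = Add(43, Mul(-1, s)))
E = -37793 (E = Add(112064, Mul(-1, 149857)) = Add(112064, -149857) = -37793)
Add(Add(-115032, E), Function('M')(-368, -438)) = Add(Add(-115032, -37793), Add(43, Mul(-1, -368))) = Add(-152825, Add(43, 368)) = Add(-152825, 411) = -152414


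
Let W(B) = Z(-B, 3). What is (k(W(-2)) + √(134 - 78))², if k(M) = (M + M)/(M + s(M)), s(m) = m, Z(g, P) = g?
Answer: 57 + 4*√14 ≈ 71.967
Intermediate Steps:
W(B) = -B
k(M) = 1 (k(M) = (M + M)/(M + M) = (2*M)/((2*M)) = (2*M)*(1/(2*M)) = 1)
(k(W(-2)) + √(134 - 78))² = (1 + √(134 - 78))² = (1 + √56)² = (1 + 2*√14)²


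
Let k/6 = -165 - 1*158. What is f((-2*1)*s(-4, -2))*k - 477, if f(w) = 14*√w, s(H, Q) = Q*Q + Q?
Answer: -477 - 54264*I ≈ -477.0 - 54264.0*I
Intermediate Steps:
s(H, Q) = Q + Q² (s(H, Q) = Q² + Q = Q + Q²)
k = -1938 (k = 6*(-165 - 1*158) = 6*(-165 - 158) = 6*(-323) = -1938)
f((-2*1)*s(-4, -2))*k - 477 = (14*√((-2*1)*(-2*(1 - 2))))*(-1938) - 477 = (14*√(-(-4)*(-1)))*(-1938) - 477 = (14*√(-2*2))*(-1938) - 477 = (14*√(-4))*(-1938) - 477 = (14*(2*I))*(-1938) - 477 = (28*I)*(-1938) - 477 = -54264*I - 477 = -477 - 54264*I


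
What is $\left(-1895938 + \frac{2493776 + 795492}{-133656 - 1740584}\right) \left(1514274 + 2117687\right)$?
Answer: $- \frac{3226494436660571717}{468560} \approx -6.886 \cdot 10^{12}$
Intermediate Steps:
$\left(-1895938 + \frac{2493776 + 795492}{-133656 - 1740584}\right) \left(1514274 + 2117687\right) = \left(-1895938 + \frac{3289268}{-1874240}\right) 3631961 = \left(-1895938 + 3289268 \left(- \frac{1}{1874240}\right)\right) 3631961 = \left(-1895938 - \frac{822317}{468560}\right) 3631961 = \left(- \frac{888361531597}{468560}\right) 3631961 = - \frac{3226494436660571717}{468560}$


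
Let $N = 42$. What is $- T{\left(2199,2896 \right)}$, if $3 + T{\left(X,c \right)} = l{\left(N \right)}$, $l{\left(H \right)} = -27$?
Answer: $30$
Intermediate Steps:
$T{\left(X,c \right)} = -30$ ($T{\left(X,c \right)} = -3 - 27 = -30$)
$- T{\left(2199,2896 \right)} = \left(-1\right) \left(-30\right) = 30$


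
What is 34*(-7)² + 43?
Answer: 1709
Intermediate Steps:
34*(-7)² + 43 = 34*49 + 43 = 1666 + 43 = 1709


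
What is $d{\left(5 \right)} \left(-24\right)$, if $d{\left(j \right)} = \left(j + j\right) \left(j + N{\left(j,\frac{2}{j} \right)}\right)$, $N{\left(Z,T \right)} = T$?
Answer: $-1296$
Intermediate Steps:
$d{\left(j \right)} = 2 j \left(j + \frac{2}{j}\right)$ ($d{\left(j \right)} = \left(j + j\right) \left(j + \frac{2}{j}\right) = 2 j \left(j + \frac{2}{j}\right)$)
$d{\left(5 \right)} \left(-24\right) = \left(4 + 2 \cdot 5^{2}\right) \left(-24\right) = \left(4 + 2 \cdot 25\right) \left(-24\right) = \left(4 + 50\right) \left(-24\right) = 54 \left(-24\right) = -1296$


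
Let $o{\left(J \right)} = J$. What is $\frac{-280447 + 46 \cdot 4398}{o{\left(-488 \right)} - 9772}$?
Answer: $\frac{78139}{10260} \approx 7.6159$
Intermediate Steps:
$\frac{-280447 + 46 \cdot 4398}{o{\left(-488 \right)} - 9772} = \frac{-280447 + 46 \cdot 4398}{-488 - 9772} = \frac{-280447 + 202308}{-10260} = \left(-78139\right) \left(- \frac{1}{10260}\right) = \frac{78139}{10260}$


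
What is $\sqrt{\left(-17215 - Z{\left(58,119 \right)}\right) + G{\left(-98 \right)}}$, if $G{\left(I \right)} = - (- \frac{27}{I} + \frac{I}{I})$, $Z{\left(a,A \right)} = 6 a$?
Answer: $\frac{i \sqrt{3442598}}{14} \approx 132.53 i$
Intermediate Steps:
$G{\left(I \right)} = -1 + \frac{27}{I}$ ($G{\left(I \right)} = - (- \frac{27}{I} + 1) = - (1 - \frac{27}{I}) = -1 + \frac{27}{I}$)
$\sqrt{\left(-17215 - Z{\left(58,119 \right)}\right) + G{\left(-98 \right)}} = \sqrt{\left(-17215 - 6 \cdot 58\right) + \frac{27 - -98}{-98}} = \sqrt{\left(-17215 - 348\right) - \frac{27 + 98}{98}} = \sqrt{\left(-17215 - 348\right) - \frac{125}{98}} = \sqrt{-17563 - \frac{125}{98}} = \sqrt{- \frac{1721299}{98}} = \frac{i \sqrt{3442598}}{14}$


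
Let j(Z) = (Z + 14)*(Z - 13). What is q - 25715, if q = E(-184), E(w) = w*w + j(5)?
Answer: 7989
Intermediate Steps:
j(Z) = (-13 + Z)*(14 + Z) (j(Z) = (14 + Z)*(-13 + Z) = (-13 + Z)*(14 + Z))
E(w) = -152 + w² (E(w) = w*w + (-182 + 5 + 5²) = w² + (-182 + 5 + 25) = w² - 152 = -152 + w²)
q = 33704 (q = -152 + (-184)² = -152 + 33856 = 33704)
q - 25715 = 33704 - 25715 = 7989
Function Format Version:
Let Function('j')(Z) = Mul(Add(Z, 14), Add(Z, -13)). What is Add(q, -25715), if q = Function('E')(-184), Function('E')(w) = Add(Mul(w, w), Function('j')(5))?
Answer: 7989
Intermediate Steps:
Function('j')(Z) = Mul(Add(-13, Z), Add(14, Z)) (Function('j')(Z) = Mul(Add(14, Z), Add(-13, Z)) = Mul(Add(-13, Z), Add(14, Z)))
Function('E')(w) = Add(-152, Pow(w, 2)) (Function('E')(w) = Add(Mul(w, w), Add(-182, 5, Pow(5, 2))) = Add(Pow(w, 2), Add(-182, 5, 25)) = Add(Pow(w, 2), -152) = Add(-152, Pow(w, 2)))
q = 33704 (q = Add(-152, Pow(-184, 2)) = Add(-152, 33856) = 33704)
Add(q, -25715) = Add(33704, -25715) = 7989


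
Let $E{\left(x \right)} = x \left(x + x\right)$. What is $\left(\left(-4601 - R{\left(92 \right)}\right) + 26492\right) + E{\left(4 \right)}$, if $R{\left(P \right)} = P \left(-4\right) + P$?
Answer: $22199$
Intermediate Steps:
$R{\left(P \right)} = - 3 P$ ($R{\left(P \right)} = - 4 P + P = - 3 P$)
$E{\left(x \right)} = 2 x^{2}$ ($E{\left(x \right)} = x 2 x = 2 x^{2}$)
$\left(\left(-4601 - R{\left(92 \right)}\right) + 26492\right) + E{\left(4 \right)} = \left(\left(-4601 - \left(-3\right) 92\right) + 26492\right) + 2 \cdot 4^{2} = \left(\left(-4601 - -276\right) + 26492\right) + 2 \cdot 16 = \left(\left(-4601 + 276\right) + 26492\right) + 32 = \left(-4325 + 26492\right) + 32 = 22167 + 32 = 22199$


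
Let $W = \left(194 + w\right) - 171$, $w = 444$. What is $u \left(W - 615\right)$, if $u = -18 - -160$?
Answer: $-21016$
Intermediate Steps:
$u = 142$ ($u = -18 + 160 = 142$)
$W = 467$ ($W = \left(194 + 444\right) - 171 = 638 - 171 = 467$)
$u \left(W - 615\right) = 142 \left(467 - 615\right) = 142 \left(-148\right) = -21016$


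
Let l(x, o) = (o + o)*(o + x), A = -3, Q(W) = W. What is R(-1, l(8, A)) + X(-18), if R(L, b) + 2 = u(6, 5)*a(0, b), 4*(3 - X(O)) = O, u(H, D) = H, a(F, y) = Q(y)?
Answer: -349/2 ≈ -174.50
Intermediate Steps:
a(F, y) = y
l(x, o) = 2*o*(o + x) (l(x, o) = (2*o)*(o + x) = 2*o*(o + x))
X(O) = 3 - O/4
R(L, b) = -2 + 6*b
R(-1, l(8, A)) + X(-18) = (-2 + 6*(2*(-3)*(-3 + 8))) + (3 - 1/4*(-18)) = (-2 + 6*(2*(-3)*5)) + (3 + 9/2) = (-2 + 6*(-30)) + 15/2 = (-2 - 180) + 15/2 = -182 + 15/2 = -349/2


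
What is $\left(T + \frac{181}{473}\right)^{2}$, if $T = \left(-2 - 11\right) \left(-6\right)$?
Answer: $\frac{1374555625}{223729} \approx 6143.8$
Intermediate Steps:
$T = 78$ ($T = \left(-13\right) \left(-6\right) = 78$)
$\left(T + \frac{181}{473}\right)^{2} = \left(78 + \frac{181}{473}\right)^{2} = \left(\frac{37075}{473}\right)^{2} = \frac{1374555625}{223729}$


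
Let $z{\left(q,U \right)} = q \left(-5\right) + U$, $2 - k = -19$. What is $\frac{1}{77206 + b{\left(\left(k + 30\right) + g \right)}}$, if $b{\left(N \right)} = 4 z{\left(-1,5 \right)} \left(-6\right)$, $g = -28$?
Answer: $\frac{1}{76966} \approx 1.2993 \cdot 10^{-5}$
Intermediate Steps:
$k = 21$ ($k = 2 - -19 = 2 + 19 = 21$)
$z{\left(q,U \right)} = U - 5 q$ ($z{\left(q,U \right)} = - 5 q + U = U - 5 q$)
$b{\left(N \right)} = -240$ ($b{\left(N \right)} = 4 \left(5 - -5\right) \left(-6\right) = 4 \left(5 + 5\right) \left(-6\right) = 4 \cdot 10 \left(-6\right) = 40 \left(-6\right) = -240$)
$\frac{1}{77206 + b{\left(\left(k + 30\right) + g \right)}} = \frac{1}{77206 - 240} = \frac{1}{76966}$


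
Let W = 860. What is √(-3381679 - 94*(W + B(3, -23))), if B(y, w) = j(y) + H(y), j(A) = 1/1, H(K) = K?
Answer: I*√3462895 ≈ 1860.9*I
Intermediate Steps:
j(A) = 1
B(y, w) = 1 + y
√(-3381679 - 94*(W + B(3, -23))) = √(-3381679 - 94*(860 + (1 + 3))) = √(-3381679 - 94*(860 + 4)) = √(-3381679 - 94*864) = √(-3381679 - 81216) = √(-3462895) = I*√3462895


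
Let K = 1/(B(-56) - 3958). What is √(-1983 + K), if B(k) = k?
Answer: I*√3550054298/1338 ≈ 44.531*I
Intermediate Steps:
K = -1/4014 (K = 1/(-56 - 3958) = 1/(-4014) = -1/4014 ≈ -0.00024913)
√(-1983 + K) = √(-1983 - 1/4014) = √(-7959763/4014) = I*√3550054298/1338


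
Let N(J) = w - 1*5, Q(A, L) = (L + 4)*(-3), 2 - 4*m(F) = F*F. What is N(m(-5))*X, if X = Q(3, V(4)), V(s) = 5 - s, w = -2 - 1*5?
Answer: 180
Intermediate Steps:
w = -7 (w = -2 - 5 = -7)
m(F) = ½ - F²/4 (m(F) = ½ - F*F/4 = ½ - F²/4)
Q(A, L) = -12 - 3*L (Q(A, L) = (4 + L)*(-3) = -12 - 3*L)
N(J) = -12 (N(J) = -7 - 1*5 = -7 - 5 = -12)
X = -15 (X = -12 - 3*(5 - 1*4) = -12 - 3*(5 - 4) = -12 - 3*1 = -12 - 3 = -15)
N(m(-5))*X = -12*(-15) = 180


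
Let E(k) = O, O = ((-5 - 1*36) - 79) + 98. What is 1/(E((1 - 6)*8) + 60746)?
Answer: 1/60724 ≈ 1.6468e-5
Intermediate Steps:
O = -22 (O = ((-5 - 36) - 79) + 98 = (-41 - 79) + 98 = -120 + 98 = -22)
E(k) = -22
1/(E((1 - 6)*8) + 60746) = 1/(-22 + 60746) = 1/60724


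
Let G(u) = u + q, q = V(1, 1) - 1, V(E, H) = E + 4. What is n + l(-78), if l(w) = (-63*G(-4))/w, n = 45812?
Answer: 45812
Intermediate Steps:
V(E, H) = 4 + E
q = 4 (q = (4 + 1) - 1 = 5 - 1 = 4)
G(u) = 4 + u (G(u) = u + 4 = 4 + u)
l(w) = 0 (l(w) = (-63*(4 - 4))/w = (-63*0)/w = 0/w = 0)
n + l(-78) = 45812 + 0 = 45812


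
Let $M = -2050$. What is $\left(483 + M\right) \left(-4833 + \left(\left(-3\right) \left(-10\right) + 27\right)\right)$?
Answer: $7483992$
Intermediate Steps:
$\left(483 + M\right) \left(-4833 + \left(\left(-3\right) \left(-10\right) + 27\right)\right) = \left(483 - 2050\right) \left(-4833 + \left(\left(-3\right) \left(-10\right) + 27\right)\right) = - 1567 \left(-4833 + \left(30 + 27\right)\right) = - 1567 \left(-4833 + 57\right) = \left(-1567\right) \left(-4776\right) = 7483992$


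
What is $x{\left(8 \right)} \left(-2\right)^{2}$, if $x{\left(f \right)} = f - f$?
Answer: $0$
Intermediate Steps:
$x{\left(f \right)} = 0$
$x{\left(8 \right)} \left(-2\right)^{2} = 0 \left(-2\right)^{2} = 0 \cdot 4 = 0$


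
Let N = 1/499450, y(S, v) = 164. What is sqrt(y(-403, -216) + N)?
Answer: 3*sqrt(181821556042)/99890 ≈ 12.806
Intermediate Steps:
N = 1/499450 ≈ 2.0022e-6
sqrt(y(-403, -216) + N) = sqrt(164 + 1/499450) = sqrt(81909801/499450) = 3*sqrt(181821556042)/99890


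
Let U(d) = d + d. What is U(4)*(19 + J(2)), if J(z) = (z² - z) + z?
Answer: 184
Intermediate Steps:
J(z) = z²
U(d) = 2*d
U(4)*(19 + J(2)) = (2*4)*(19 + 2²) = 8*(19 + 4) = 8*23 = 184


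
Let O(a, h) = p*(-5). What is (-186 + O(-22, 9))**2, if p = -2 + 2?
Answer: 34596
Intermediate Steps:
p = 0
O(a, h) = 0 (O(a, h) = 0*(-5) = 0)
(-186 + O(-22, 9))**2 = (-186 + 0)**2 = (-186)**2 = 34596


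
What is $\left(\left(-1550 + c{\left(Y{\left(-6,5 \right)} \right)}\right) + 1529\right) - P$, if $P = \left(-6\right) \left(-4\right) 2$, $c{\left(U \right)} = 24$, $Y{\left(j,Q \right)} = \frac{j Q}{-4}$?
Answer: $-45$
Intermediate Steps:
$Y{\left(j,Q \right)} = - \frac{Q j}{4}$ ($Y{\left(j,Q \right)} = Q j \left(- \frac{1}{4}\right) = - \frac{Q j}{4}$)
$P = 48$ ($P = 24 \cdot 2 = 48$)
$\left(\left(-1550 + c{\left(Y{\left(-6,5 \right)} \right)}\right) + 1529\right) - P = \left(\left(-1550 + 24\right) + 1529\right) - 48 = \left(-1526 + 1529\right) - 48 = 3 - 48 = -45$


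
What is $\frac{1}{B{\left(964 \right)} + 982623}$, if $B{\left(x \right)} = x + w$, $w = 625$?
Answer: $\frac{1}{984212} \approx 1.016 \cdot 10^{-6}$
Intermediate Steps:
$B{\left(x \right)} = 625 + x$ ($B{\left(x \right)} = x + 625 = 625 + x$)
$\frac{1}{B{\left(964 \right)} + 982623} = \frac{1}{\left(625 + 964\right) + 982623} = \frac{1}{1589 + 982623} = \frac{1}{984212}$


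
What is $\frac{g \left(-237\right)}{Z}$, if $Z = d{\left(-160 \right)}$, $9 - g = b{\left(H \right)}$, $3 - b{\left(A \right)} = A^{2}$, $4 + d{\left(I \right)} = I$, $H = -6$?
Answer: $\frac{4977}{82} \approx 60.695$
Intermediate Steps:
$d{\left(I \right)} = -4 + I$
$b{\left(A \right)} = 3 - A^{2}$
$g = 42$ ($g = 9 - \left(3 - \left(-6\right)^{2}\right) = 9 - \left(3 - 36\right) = 9 - -33 = 9 + 33 = 42$)
$Z = -164$ ($Z = -4 - 160 = -164$)
$\frac{g \left(-237\right)}{Z} = \frac{42 \left(-237\right)}{-164} = \left(-9954\right) \left(- \frac{1}{164}\right) = \frac{4977}{82}$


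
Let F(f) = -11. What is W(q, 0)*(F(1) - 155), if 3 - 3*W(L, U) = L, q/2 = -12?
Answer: -1494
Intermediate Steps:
q = -24 (q = 2*(-12) = -24)
W(L, U) = 1 - L/3
W(q, 0)*(F(1) - 155) = (1 - 1/3*(-24))*(-11 - 155) = (1 + 8)*(-166) = 9*(-166) = -1494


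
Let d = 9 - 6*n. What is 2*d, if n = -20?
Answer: 258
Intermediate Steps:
d = 129 (d = 9 - 6*(-20) = 9 + 120 = 129)
2*d = 2*129 = 258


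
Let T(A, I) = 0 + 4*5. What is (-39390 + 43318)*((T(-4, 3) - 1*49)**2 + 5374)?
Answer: 24412520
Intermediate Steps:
T(A, I) = 20 (T(A, I) = 0 + 20 = 20)
(-39390 + 43318)*((T(-4, 3) - 1*49)**2 + 5374) = (-39390 + 43318)*((20 - 1*49)**2 + 5374) = 3928*((20 - 49)**2 + 5374) = 3928*((-29)**2 + 5374) = 3928*(841 + 5374) = 3928*6215 = 24412520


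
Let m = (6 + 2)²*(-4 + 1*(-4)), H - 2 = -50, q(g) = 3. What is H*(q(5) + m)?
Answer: 24432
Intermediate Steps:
H = -48 (H = 2 - 50 = -48)
m = -512 (m = 8²*(-4 - 4) = 64*(-8) = -512)
H*(q(5) + m) = -48*(3 - 512) = -48*(-509) = 24432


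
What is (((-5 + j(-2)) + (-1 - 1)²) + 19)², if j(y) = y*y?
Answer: 484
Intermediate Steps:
j(y) = y²
(((-5 + j(-2)) + (-1 - 1)²) + 19)² = (((-5 + (-2)²) + (-1 - 1)²) + 19)² = (((-5 + 4) + (-2)²) + 19)² = ((-1 + 4) + 19)² = (3 + 19)² = 22² = 484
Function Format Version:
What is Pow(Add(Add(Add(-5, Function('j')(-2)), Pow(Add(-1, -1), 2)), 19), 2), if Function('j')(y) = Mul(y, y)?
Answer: 484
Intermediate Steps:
Function('j')(y) = Pow(y, 2)
Pow(Add(Add(Add(-5, Function('j')(-2)), Pow(Add(-1, -1), 2)), 19), 2) = Pow(Add(Add(Add(-5, Pow(-2, 2)), Pow(Add(-1, -1), 2)), 19), 2) = Pow(Add(Add(Add(-5, 4), Pow(-2, 2)), 19), 2) = Pow(Add(Add(-1, 4), 19), 2) = Pow(Add(3, 19), 2) = Pow(22, 2) = 484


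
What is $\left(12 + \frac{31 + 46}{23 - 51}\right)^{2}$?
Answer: $\frac{1369}{16} \approx 85.563$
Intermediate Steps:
$\left(12 + \frac{31 + 46}{23 - 51}\right)^{2} = \left(12 + \frac{77}{-28}\right)^{2} = \left(12 + 77 \left(- \frac{1}{28}\right)\right)^{2} = \left(12 - \frac{11}{4}\right)^{2} = \left(\frac{37}{4}\right)^{2} = \frac{1369}{16}$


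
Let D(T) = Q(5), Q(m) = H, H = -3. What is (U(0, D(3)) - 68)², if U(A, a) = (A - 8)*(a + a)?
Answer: 400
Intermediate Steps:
Q(m) = -3
D(T) = -3
U(A, a) = 2*a*(-8 + A) (U(A, a) = (-8 + A)*(2*a) = 2*a*(-8 + A))
(U(0, D(3)) - 68)² = (2*(-3)*(-8 + 0) - 68)² = (2*(-3)*(-8) - 68)² = (48 - 68)² = (-20)² = 400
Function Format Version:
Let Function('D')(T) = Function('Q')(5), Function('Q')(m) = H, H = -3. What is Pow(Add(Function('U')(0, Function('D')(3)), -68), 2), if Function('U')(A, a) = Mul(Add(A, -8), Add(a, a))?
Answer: 400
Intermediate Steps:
Function('Q')(m) = -3
Function('D')(T) = -3
Function('U')(A, a) = Mul(2, a, Add(-8, A)) (Function('U')(A, a) = Mul(Add(-8, A), Mul(2, a)) = Mul(2, a, Add(-8, A)))
Pow(Add(Function('U')(0, Function('D')(3)), -68), 2) = Pow(Add(Mul(2, -3, Add(-8, 0)), -68), 2) = Pow(Add(Mul(2, -3, -8), -68), 2) = Pow(Add(48, -68), 2) = Pow(-20, 2) = 400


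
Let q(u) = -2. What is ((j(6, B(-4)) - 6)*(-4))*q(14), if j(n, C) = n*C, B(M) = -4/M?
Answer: 0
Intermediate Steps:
j(n, C) = C*n
((j(6, B(-4)) - 6)*(-4))*q(14) = ((-4/(-4)*6 - 6)*(-4))*(-2) = ((-4*(-¼)*6 - 6)*(-4))*(-2) = ((1*6 - 6)*(-4))*(-2) = ((6 - 6)*(-4))*(-2) = (0*(-4))*(-2) = 0*(-2) = 0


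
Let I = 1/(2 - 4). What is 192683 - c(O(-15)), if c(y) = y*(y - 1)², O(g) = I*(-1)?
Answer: 1541463/8 ≈ 1.9268e+5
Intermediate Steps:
I = -½ (I = 1/(-2) = -½ ≈ -0.50000)
O(g) = ½ (O(g) = -½*(-1) = ½)
c(y) = y*(-1 + y)²
192683 - c(O(-15)) = 192683 - (-1 + ½)²/2 = 192683 - (-½)²/2 = 192683 - 1/(2*4) = 192683 - 1*⅛ = 192683 - ⅛ = 1541463/8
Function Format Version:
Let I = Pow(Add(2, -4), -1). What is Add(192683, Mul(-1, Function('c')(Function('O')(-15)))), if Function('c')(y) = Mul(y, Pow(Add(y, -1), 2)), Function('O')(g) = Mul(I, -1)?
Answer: Rational(1541463, 8) ≈ 1.9268e+5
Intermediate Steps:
I = Rational(-1, 2) (I = Pow(-2, -1) = Rational(-1, 2) ≈ -0.50000)
Function('O')(g) = Rational(1, 2) (Function('O')(g) = Mul(Rational(-1, 2), -1) = Rational(1, 2))
Function('c')(y) = Mul(y, Pow(Add(-1, y), 2))
Add(192683, Mul(-1, Function('c')(Function('O')(-15)))) = Add(192683, Mul(-1, Mul(Rational(1, 2), Pow(Add(-1, Rational(1, 2)), 2)))) = Add(192683, Mul(-1, Mul(Rational(1, 2), Pow(Rational(-1, 2), 2)))) = Add(192683, Mul(-1, Mul(Rational(1, 2), Rational(1, 4)))) = Add(192683, Mul(-1, Rational(1, 8))) = Add(192683, Rational(-1, 8)) = Rational(1541463, 8)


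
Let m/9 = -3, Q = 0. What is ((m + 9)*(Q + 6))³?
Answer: -1259712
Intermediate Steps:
m = -27 (m = 9*(-3) = -27)
((m + 9)*(Q + 6))³ = ((-27 + 9)*(0 + 6))³ = (-18*6)³ = (-108)³ = -1259712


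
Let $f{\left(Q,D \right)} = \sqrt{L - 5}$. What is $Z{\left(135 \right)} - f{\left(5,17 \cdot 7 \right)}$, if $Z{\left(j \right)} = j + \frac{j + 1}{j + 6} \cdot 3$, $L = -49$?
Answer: $\frac{6481}{47} - 3 i \sqrt{6} \approx 137.89 - 7.3485 i$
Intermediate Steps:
$Z{\left(j \right)} = j + \frac{3 \left(1 + j\right)}{6 + j}$ ($Z{\left(j \right)} = j + \frac{1 + j}{6 + j} 3 = j + \frac{3 \left(1 + j\right)}{6 + j}$)
$f{\left(Q,D \right)} = 3 i \sqrt{6}$ ($f{\left(Q,D \right)} = \sqrt{-49 - 5} = \sqrt{-54} = 3 i \sqrt{6}$)
$Z{\left(135 \right)} - f{\left(5,17 \cdot 7 \right)} = \frac{3 + 135^{2} + 9 \cdot 135}{6 + 135} - 3 i \sqrt{6} = \frac{3 + 18225 + 1215}{141} - 3 i \sqrt{6} = \frac{1}{141} \cdot 19443 - 3 i \sqrt{6} = \frac{6481}{47} - 3 i \sqrt{6}$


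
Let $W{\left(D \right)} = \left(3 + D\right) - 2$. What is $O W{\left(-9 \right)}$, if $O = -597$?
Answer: $4776$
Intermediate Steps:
$W{\left(D \right)} = 1 + D$
$O W{\left(-9 \right)} = - 597 \left(1 - 9\right) = \left(-597\right) \left(-8\right) = 4776$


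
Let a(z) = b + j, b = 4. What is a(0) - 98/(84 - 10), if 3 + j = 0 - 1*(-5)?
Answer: 173/37 ≈ 4.6757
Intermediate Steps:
j = 2 (j = -3 + (0 - 1*(-5)) = -3 + (0 + 5) = -3 + 5 = 2)
a(z) = 6 (a(z) = 4 + 2 = 6)
a(0) - 98/(84 - 10) = 6 - 98/(84 - 10) = 6 - 98/74 = 6 + (1/74)*(-98) = 6 - 49/37 = 173/37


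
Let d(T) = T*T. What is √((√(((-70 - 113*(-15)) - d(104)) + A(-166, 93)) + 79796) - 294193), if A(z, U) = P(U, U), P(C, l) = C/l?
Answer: √(-214397 + I*√9190) ≈ 0.104 + 463.03*I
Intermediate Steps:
d(T) = T²
A(z, U) = 1 (A(z, U) = U/U = 1)
√((√(((-70 - 113*(-15)) - d(104)) + A(-166, 93)) + 79796) - 294193) = √((√(((-70 - 113*(-15)) - 1*104²) + 1) + 79796) - 294193) = √((√(((-70 + 1695) - 1*10816) + 1) + 79796) - 294193) = √((√((1625 - 10816) + 1) + 79796) - 294193) = √((√(-9191 + 1) + 79796) - 294193) = √((√(-9190) + 79796) - 294193) = √((I*√9190 + 79796) - 294193) = √((79796 + I*√9190) - 294193) = √(-214397 + I*√9190)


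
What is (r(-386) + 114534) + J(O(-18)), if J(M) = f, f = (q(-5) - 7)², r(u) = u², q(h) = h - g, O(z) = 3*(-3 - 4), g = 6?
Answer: 263854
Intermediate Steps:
O(z) = -21 (O(z) = 3*(-7) = -21)
q(h) = -6 + h (q(h) = h - 1*6 = h - 6 = -6 + h)
f = 324 (f = ((-6 - 5) - 7)² = (-11 - 7)² = (-18)² = 324)
J(M) = 324
(r(-386) + 114534) + J(O(-18)) = ((-386)² + 114534) + 324 = (148996 + 114534) + 324 = 263530 + 324 = 263854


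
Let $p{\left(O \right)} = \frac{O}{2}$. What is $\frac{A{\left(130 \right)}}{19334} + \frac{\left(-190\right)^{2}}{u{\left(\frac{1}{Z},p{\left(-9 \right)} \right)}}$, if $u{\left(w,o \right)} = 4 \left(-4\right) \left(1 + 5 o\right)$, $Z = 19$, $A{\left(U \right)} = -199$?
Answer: $\frac{43618059}{415681} \approx 104.93$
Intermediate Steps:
$p{\left(O \right)} = \frac{O}{2}$ ($p{\left(O \right)} = O \frac{1}{2} = \frac{O}{2}$)
$u{\left(w,o \right)} = -16 - 80 o$ ($u{\left(w,o \right)} = - 16 \left(1 + 5 o\right) = -16 - 80 o$)
$\frac{A{\left(130 \right)}}{19334} + \frac{\left(-190\right)^{2}}{u{\left(\frac{1}{Z},p{\left(-9 \right)} \right)}} = - \frac{199}{19334} + \frac{\left(-190\right)^{2}}{-16 - 80 \cdot \frac{1}{2} \left(-9\right)} = \left(-199\right) \frac{1}{19334} + \frac{36100}{-16 - -360} = - \frac{199}{19334} + \frac{36100}{-16 + 360} = - \frac{199}{19334} + \frac{36100}{344} = - \frac{199}{19334} + 36100 \cdot \frac{1}{344} = - \frac{199}{19334} + \frac{9025}{86} = \frac{43618059}{415681}$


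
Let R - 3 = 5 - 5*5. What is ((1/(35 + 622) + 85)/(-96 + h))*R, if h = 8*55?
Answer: -474691/113004 ≈ -4.2007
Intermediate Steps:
R = -17 (R = 3 + (5 - 5*5) = 3 + (5 - 25) = 3 - 20 = -17)
h = 440
((1/(35 + 622) + 85)/(-96 + h))*R = ((1/(35 + 622) + 85)/(-96 + 440))*(-17) = ((1/657 + 85)/344)*(-17) = ((1/657 + 85)*(1/344))*(-17) = ((55846/657)*(1/344))*(-17) = (27923/113004)*(-17) = -474691/113004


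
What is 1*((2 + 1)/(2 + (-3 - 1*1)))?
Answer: -3/2 ≈ -1.5000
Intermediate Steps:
1*((2 + 1)/(2 + (-3 - 1*1))) = 1*(3/(2 + (-3 - 1))) = 1*(3/(2 - 4)) = 1*(3/(-2)) = 1*(3*(-1/2)) = 1*(-3/2) = -3/2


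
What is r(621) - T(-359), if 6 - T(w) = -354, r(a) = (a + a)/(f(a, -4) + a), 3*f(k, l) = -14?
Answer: -661914/1849 ≈ -357.98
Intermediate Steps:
f(k, l) = -14/3 (f(k, l) = (1/3)*(-14) = -14/3)
r(a) = 2*a/(-14/3 + a) (r(a) = (a + a)/(-14/3 + a) = (2*a)/(-14/3 + a) = 2*a/(-14/3 + a))
T(w) = 360 (T(w) = 6 - 1*(-354) = 6 + 354 = 360)
r(621) - T(-359) = 6*621/(-14 + 3*621) - 1*360 = 6*621/(-14 + 1863) - 360 = 6*621/1849 - 360 = 6*621*(1/1849) - 360 = 3726/1849 - 360 = -661914/1849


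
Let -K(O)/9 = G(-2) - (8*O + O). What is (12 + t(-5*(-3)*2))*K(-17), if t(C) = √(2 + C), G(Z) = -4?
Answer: -16092 - 5364*√2 ≈ -23678.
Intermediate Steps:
K(O) = 36 + 81*O (K(O) = -9*(-4 - (8*O + O)) = -9*(-4 - 9*O) = 36 + 81*O)
(12 + t(-5*(-3)*2))*K(-17) = (12 + √(2 - 5*(-3)*2))*(36 + 81*(-17)) = (12 + √(2 + 15*2))*(36 - 1377) = (12 + √(2 + 30))*(-1341) = (12 + √32)*(-1341) = (12 + 4*√2)*(-1341) = -16092 - 5364*√2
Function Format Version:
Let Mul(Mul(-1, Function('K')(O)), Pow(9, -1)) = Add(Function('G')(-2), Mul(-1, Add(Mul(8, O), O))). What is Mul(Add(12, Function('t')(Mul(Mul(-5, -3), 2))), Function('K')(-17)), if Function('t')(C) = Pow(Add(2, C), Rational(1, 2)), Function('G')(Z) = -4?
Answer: Add(-16092, Mul(-5364, Pow(2, Rational(1, 2)))) ≈ -23678.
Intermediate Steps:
Function('K')(O) = Add(36, Mul(81, O)) (Function('K')(O) = Mul(-9, Add(-4, Mul(-1, Add(Mul(8, O), O)))) = Mul(-9, Add(-4, Mul(-1, Mul(9, O)))) = Mul(-9, Add(-4, Mul(-9, O))) = Add(36, Mul(81, O)))
Mul(Add(12, Function('t')(Mul(Mul(-5, -3), 2))), Function('K')(-17)) = Mul(Add(12, Pow(Add(2, Mul(Mul(-5, -3), 2)), Rational(1, 2))), Add(36, Mul(81, -17))) = Mul(Add(12, Pow(Add(2, Mul(15, 2)), Rational(1, 2))), Add(36, -1377)) = Mul(Add(12, Pow(Add(2, 30), Rational(1, 2))), -1341) = Mul(Add(12, Pow(32, Rational(1, 2))), -1341) = Mul(Add(12, Mul(4, Pow(2, Rational(1, 2)))), -1341) = Add(-16092, Mul(-5364, Pow(2, Rational(1, 2))))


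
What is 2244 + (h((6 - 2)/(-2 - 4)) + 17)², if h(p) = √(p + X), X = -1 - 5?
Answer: 7579/3 + 68*I*√15/3 ≈ 2526.3 + 87.788*I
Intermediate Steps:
X = -6
h(p) = √(-6 + p) (h(p) = √(p - 6) = √(-6 + p))
2244 + (h((6 - 2)/(-2 - 4)) + 17)² = 2244 + (√(-6 + (6 - 2)/(-2 - 4)) + 17)² = 2244 + (√(-6 + 4/(-6)) + 17)² = 2244 + (√(-6 + 4*(-⅙)) + 17)² = 2244 + (√(-6 - ⅔) + 17)² = 2244 + (√(-20/3) + 17)² = 2244 + (2*I*√15/3 + 17)² = 2244 + (17 + 2*I*√15/3)²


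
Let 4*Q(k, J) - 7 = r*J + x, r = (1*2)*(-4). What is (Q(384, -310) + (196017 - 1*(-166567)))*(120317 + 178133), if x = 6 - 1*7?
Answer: 108398681475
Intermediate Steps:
x = -1 (x = 6 - 7 = -1)
r = -8 (r = 2*(-4) = -8)
Q(k, J) = 3/2 - 2*J (Q(k, J) = 7/4 + (-8*J - 1)/4 = 7/4 + (-1 - 8*J)/4 = 7/4 + (-¼ - 2*J) = 3/2 - 2*J)
(Q(384, -310) + (196017 - 1*(-166567)))*(120317 + 178133) = ((3/2 - 2*(-310)) + (196017 - 1*(-166567)))*(120317 + 178133) = ((3/2 + 620) + (196017 + 166567))*298450 = (1243/2 + 362584)*298450 = (726411/2)*298450 = 108398681475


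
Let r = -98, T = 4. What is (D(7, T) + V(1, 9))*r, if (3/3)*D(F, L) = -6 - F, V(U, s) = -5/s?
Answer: 11956/9 ≈ 1328.4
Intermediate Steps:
D(F, L) = -6 - F
(D(7, T) + V(1, 9))*r = ((-6 - 1*7) - 5/9)*(-98) = ((-6 - 7) - 5*⅑)*(-98) = (-13 - 5/9)*(-98) = -122/9*(-98) = 11956/9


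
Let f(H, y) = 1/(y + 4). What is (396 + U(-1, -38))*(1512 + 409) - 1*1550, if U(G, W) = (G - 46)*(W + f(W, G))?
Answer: 12479929/3 ≈ 4.1600e+6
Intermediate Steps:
f(H, y) = 1/(4 + y)
U(G, W) = (-46 + G)*(W + 1/(4 + G)) (U(G, W) = (G - 46)*(W + 1/(4 + G)) = (-46 + G)*(W + 1/(4 + G)))
(396 + U(-1, -38))*(1512 + 409) - 1*1550 = (396 + (-46 - 1 - 38*(-46 - 1)*(4 - 1))/(4 - 1))*(1512 + 409) - 1*1550 = (396 + (-46 - 1 - 38*(-47)*3)/3)*1921 - 1550 = (396 + (-46 - 1 + 5358)/3)*1921 - 1550 = (396 + (⅓)*5311)*1921 - 1550 = (396 + 5311/3)*1921 - 1550 = (6499/3)*1921 - 1550 = 12484579/3 - 1550 = 12479929/3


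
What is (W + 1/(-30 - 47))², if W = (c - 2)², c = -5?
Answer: 14227984/5929 ≈ 2399.7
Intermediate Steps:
W = 49 (W = (-5 - 2)² = (-7)² = 49)
(W + 1/(-30 - 47))² = (49 + 1/(-30 - 47))² = (49 + 1/(-77))² = (49 - 1/77)² = (3772/77)² = 14227984/5929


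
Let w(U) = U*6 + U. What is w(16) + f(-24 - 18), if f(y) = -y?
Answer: 154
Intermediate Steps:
w(U) = 7*U (w(U) = 6*U + U = 7*U)
w(16) + f(-24 - 18) = 7*16 - (-24 - 18) = 112 - 1*(-42) = 112 + 42 = 154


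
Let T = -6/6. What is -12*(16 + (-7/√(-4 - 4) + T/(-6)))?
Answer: -194 - 21*I*√2 ≈ -194.0 - 29.698*I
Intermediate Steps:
T = -1 (T = -6*⅙ = -1)
-12*(16 + (-7/√(-4 - 4) + T/(-6))) = -12*(16 + (-7/√(-4 - 4) - 1/(-6))) = -12*(16 + (-7*(-I*√2/4) - 1*(-⅙))) = -12*(16 + (-7*(-I*√2/4) + ⅙)) = -12*(16 + (-(-7)*I*√2/4 + ⅙)) = -12*(16 + (7*I*√2/4 + ⅙)) = -12*(16 + (⅙ + 7*I*√2/4)) = -12*(97/6 + 7*I*√2/4) = -194 - 21*I*√2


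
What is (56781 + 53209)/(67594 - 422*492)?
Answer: -10999/14003 ≈ -0.78547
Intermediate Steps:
(56781 + 53209)/(67594 - 422*492) = 109990/(67594 - 207624) = 109990/(-140030) = 109990*(-1/140030) = -10999/14003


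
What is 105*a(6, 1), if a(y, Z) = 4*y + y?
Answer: 3150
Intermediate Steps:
a(y, Z) = 5*y
105*a(6, 1) = 105*(5*6) = 105*30 = 3150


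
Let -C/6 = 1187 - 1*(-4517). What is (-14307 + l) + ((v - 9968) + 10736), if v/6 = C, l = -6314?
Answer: -225197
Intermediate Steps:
C = -34224 (C = -6*(1187 - 1*(-4517)) = -6*(1187 + 4517) = -6*5704 = -34224)
v = -205344 (v = 6*(-34224) = -205344)
(-14307 + l) + ((v - 9968) + 10736) = (-14307 - 6314) + ((-205344 - 9968) + 10736) = -20621 + (-215312 + 10736) = -20621 - 204576 = -225197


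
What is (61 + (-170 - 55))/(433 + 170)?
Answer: -164/603 ≈ -0.27197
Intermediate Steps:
(61 + (-170 - 55))/(433 + 170) = (61 - 225)/603 = -164*1/603 = -164/603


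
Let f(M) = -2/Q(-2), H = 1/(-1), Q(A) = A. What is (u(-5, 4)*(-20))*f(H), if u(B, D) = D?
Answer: -80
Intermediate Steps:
H = -1
f(M) = 1 (f(M) = -2/(-2) = -2*(-½) = 1)
(u(-5, 4)*(-20))*f(H) = (4*(-20))*1 = -80*1 = -80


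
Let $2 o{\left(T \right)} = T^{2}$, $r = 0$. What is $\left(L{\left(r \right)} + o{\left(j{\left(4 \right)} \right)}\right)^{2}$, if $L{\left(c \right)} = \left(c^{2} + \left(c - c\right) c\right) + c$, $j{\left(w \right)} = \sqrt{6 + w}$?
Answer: $25$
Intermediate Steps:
$L{\left(c \right)} = c + c^{2}$ ($L{\left(c \right)} = \left(c^{2} + 0 c\right) + c = \left(c^{2} + 0\right) + c = c^{2} + c = c + c^{2}$)
$o{\left(T \right)} = \frac{T^{2}}{2}$
$\left(L{\left(r \right)} + o{\left(j{\left(4 \right)} \right)}\right)^{2} = \left(0 \left(1 + 0\right) + \frac{\left(\sqrt{6 + 4}\right)^{2}}{2}\right)^{2} = \left(0 \cdot 1 + \frac{\left(\sqrt{10}\right)^{2}}{2}\right)^{2} = \left(0 + \frac{1}{2} \cdot 10\right)^{2} = \left(0 + 5\right)^{2} = 5^{2} = 25$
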